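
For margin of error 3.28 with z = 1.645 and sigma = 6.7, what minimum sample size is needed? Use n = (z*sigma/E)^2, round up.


z*sigma/E = 1.645 * 6.7 / 3.28 = 22043/6560 ≈ 3.360213
(z*sigma/E)^2 ≈ 11.291034
round up: n = 12

12


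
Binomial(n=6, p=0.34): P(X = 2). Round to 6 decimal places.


P = C(n,k) * p^k * (1-p)^(n-k)
C(6,2) = 15
p^k = 0.34^2 = 0.1156
(1-p)^(n-k) = 0.66^4 ≈ 0.1897474
P = 15 * 0.1156 * 0.1897474 ≈ 0.329022

0.329022


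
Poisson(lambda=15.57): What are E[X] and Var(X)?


E[X] = Var(X) = lambda = 15.57

15.57, 15.57


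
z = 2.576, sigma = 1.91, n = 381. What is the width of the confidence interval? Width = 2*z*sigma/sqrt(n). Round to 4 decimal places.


width = 2*z*sigma/sqrt(n)
2*z*sigma = 2 * 2.576 * 1.91 = 9.84032
sqrt(381) ≈ 19.519221
width = 9.84032 / 19.519221 ≈ 0.504135

0.5041


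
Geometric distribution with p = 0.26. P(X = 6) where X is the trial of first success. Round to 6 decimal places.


P = (1-p)^(k-1) * p
(1-p)^(k-1) = 0.74^5 ≈ 0.2219007
P = 0.2219007 * 0.26 ≈ 0.05769417

0.057694


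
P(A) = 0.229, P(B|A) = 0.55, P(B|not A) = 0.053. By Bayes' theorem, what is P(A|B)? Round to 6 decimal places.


P(A|B) = P(B|A)*P(A) / P(B), P(B) = P(B|A)*P(A) + P(B|not A)*P(not A)
P(B|A)*P(A) = 0.55 * 0.229 = 0.12595
P(B|not A)*P(not A) = 0.053 * 0.771 = 0.040863
P(B) = 0.12595 + 0.040863 = 0.166813
P(A|B) = 0.12595 / 0.166813 ≈ 0.75503708

0.755037


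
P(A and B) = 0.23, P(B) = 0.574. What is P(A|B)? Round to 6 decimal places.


P(A|B) = P(A and B) / P(B) = 0.23 / 0.574 = 115/287 ≈ 0.40069686

0.400697


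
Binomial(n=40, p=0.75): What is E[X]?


E[X] = n*p = 40 * 0.75 = 30

30


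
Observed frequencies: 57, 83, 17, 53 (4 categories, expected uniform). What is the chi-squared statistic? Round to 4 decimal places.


chi2 = sum((O-E)^2/E), E = total/4
total = 210, E = 210/4 = 52.5
(57 - 52.5)^2 / 52.5 = 20.25 / 52.5 = 27/70 ≈ 0.385714
(83 - 52.5)^2 / 52.5 = 930.25 / 52.5 = 3721/210 ≈ 17.719048
(17 - 52.5)^2 / 52.5 = 1260.25 / 52.5 = 5041/210 ≈ 24.004762
(53 - 52.5)^2 / 52.5 = 0.25 / 52.5 = 1/210 ≈ 0.004762
chi2 = 1474/35 ≈ 42.114286

42.1143


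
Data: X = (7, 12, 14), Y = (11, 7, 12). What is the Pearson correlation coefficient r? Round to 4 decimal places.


r = sum((xi-xbar)(yi-ybar)) / sqrt(sum((xi-xbar)^2) * sum((yi-ybar)^2))
n = 3, xbar = 33/3 = 11, ybar = 30/3 = 10
Sxy = sum((xi-xbar)(yi-ybar)) = -1
Sxx = sum((xi-xbar)^2) = 26
Syy = sum((yi-ybar)^2) = 14
sqrt(Sxx*Syy) ≈ 19.078784
r = Sxy / sqrt(Sxx*Syy) = -1 / 19.078784 ≈ -0.052414

-0.0524


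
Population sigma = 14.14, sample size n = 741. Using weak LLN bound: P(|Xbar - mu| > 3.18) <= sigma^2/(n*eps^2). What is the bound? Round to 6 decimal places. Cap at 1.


bound = min(1, sigma^2/(n*eps^2))
sigma^2 = 14.14^2 = 199.9396
n*eps^2 = 741 * 3.18^2 = 741 * 10.1124 = 7493.2884
sigma^2/(n*eps^2) = 199.9396 / 7493.2884 ≈ 0.02668249

0.026682


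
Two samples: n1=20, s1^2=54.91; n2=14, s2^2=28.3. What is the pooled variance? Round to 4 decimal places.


sp^2 = ((n1-1)*s1^2 + (n2-1)*s2^2)/(n1+n2-2)
(n1-1)*s1^2 = 19 * 54.91 = 1043.29
(n2-1)*s2^2 = 13 * 28.3 = 367.9
numerator = 1043.29 + 367.9 = 1411.19
n1+n2-2 = 32
sp^2 = 1411.19 / 32 = 141119/3200 ≈ 44.099688

44.0997


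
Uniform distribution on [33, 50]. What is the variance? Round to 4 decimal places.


Var = (b-a)^2 / 12
(b-a)^2 = (50 - 33)^2 = 289
Var = 289/12 ≈ 24.083333

24.0833


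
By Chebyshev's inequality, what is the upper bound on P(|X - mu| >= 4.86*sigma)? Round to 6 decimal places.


P <= 1/k^2
k^2 = 4.86^2 = 23.6196
1/k^2 = 1 / 23.6196 ≈ 0.04233772

0.042338


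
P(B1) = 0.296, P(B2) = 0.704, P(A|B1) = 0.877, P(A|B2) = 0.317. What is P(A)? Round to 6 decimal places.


P(A) = P(A|B1)*P(B1) + P(A|B2)*P(B2)
P(A|B1)*P(B1) = 0.877 * 0.296 = 0.259592
P(A|B2)*P(B2) = 0.317 * 0.704 = 0.223168
P(A) = 0.259592 + 0.223168 = 0.48276

0.482760


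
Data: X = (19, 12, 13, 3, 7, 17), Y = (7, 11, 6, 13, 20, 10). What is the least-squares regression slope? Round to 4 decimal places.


b = sum((xi-xbar)(yi-ybar)) / sum((xi-xbar)^2)
n = 6, xbar = 71/6 ≈ 11.833333, ybar = 67/6 ≈ 11.166667
Sxy = sum((xi-xbar)(yi-ybar)) = -605/6 ≈ -100.833333
Sxx = sum((xi-xbar)^2) = 1085/6 ≈ 180.833333
b = Sxy / Sxx = -121/217 ≈ -0.557604

-0.5576


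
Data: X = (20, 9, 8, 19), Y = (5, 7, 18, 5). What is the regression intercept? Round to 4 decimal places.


a = ybar - b*xbar, where b = sum((xi-xbar)(yi-ybar)) / sum((xi-xbar)^2)
n = 4, xbar = 56/4 = 14, ybar = 35/4 = 8.75
Sxy = sum((xi-xbar)(yi-ybar)) = -88
Sxx = sum((xi-xbar)^2) = 122
b = Sxy / Sxx = -44/61 ≈ -0.721311
a = 8.75 - (-0.721311) * 14 = 4599/244 ≈ 18.848361

18.8484


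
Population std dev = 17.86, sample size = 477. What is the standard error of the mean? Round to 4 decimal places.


SE = sigma / sqrt(n)
sqrt(477) ≈ 21.840330
SE = 17.86 / 21.840330 ≈ 0.817753

0.8178


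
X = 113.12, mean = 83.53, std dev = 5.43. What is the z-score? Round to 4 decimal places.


z = (X - mu) / sigma
X - mu = 113.12 - 83.53 = 29.59
z = 29.59 / 5.43 = 2959/543 ≈ 5.449355

5.4494


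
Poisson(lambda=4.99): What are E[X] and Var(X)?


E[X] = Var(X) = lambda = 4.99

4.99, 4.99


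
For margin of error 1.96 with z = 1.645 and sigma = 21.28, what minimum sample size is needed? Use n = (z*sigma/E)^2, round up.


z*sigma/E = 1.645 * 21.28 / 1.96 = 17.86
(z*sigma/E)^2 = 318.9796
round up: n = 319

319


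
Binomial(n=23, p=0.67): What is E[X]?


E[X] = n*p = 23 * 0.67 = 15.41

15.41


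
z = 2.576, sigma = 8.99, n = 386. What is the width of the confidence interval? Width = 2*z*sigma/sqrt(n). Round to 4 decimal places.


width = 2*z*sigma/sqrt(n)
2*z*sigma = 2 * 2.576 * 8.99 = 46.31648
sqrt(386) ≈ 19.646883
width = 46.31648 / 19.646883 ≈ 2.357447

2.3574


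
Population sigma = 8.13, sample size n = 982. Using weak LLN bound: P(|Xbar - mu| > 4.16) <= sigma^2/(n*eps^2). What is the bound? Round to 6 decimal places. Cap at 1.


bound = min(1, sigma^2/(n*eps^2))
sigma^2 = 8.13^2 = 66.0969
n*eps^2 = 982 * 4.16^2 = 982 * 17.3056 = 16994.0992
sigma^2/(n*eps^2) = 66.0969 / 16994.0992 ≈ 0.00388940

0.003889


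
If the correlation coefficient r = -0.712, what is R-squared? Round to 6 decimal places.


R^2 = r^2 = (-0.712)^2 = 0.506944

0.506944


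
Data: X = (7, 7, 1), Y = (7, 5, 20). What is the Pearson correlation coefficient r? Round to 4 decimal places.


r = sum((xi-xbar)(yi-ybar)) / sqrt(sum((xi-xbar)^2) * sum((yi-ybar)^2))
n = 3, xbar = 15/3 = 5, ybar = 32/3 ≈ 10.666667
Sxy = sum((xi-xbar)(yi-ybar)) = -56
Sxx = sum((xi-xbar)^2) = 24
Syy = sum((yi-ybar)^2) = 398/3 ≈ 132.666667
sqrt(Sxx*Syy) ≈ 56.426944
r = Sxy / sqrt(Sxx*Syy) = -56 / 56.426944 ≈ -0.992434

-0.9924


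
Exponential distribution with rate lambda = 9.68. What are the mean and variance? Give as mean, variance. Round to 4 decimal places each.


mean = 1/lam, var = 1/lam^2
mean = 1 / 9.68 = 25/242 ≈ 0.103306
lam^2 = 9.68^2 = 93.7024
var = 1 / 93.7024 ≈ 0.010672

0.1033, 0.0107


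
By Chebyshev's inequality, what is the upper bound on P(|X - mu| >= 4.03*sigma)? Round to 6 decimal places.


P <= 1/k^2
k^2 = 4.03^2 = 16.2409
1/k^2 = 1 / 16.2409 ≈ 0.06157294

0.061573


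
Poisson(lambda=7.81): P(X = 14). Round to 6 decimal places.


P = e^(-lam) * lam^k / k!
e^(-7.81) ≈ 0.0004056580
lam^k = 7.81^14 ≈ 3141336599544.704790
k! = 14! = 87178291200
P = 0.0004056580 * 3141336599544.704790 / 87178291200 ≈ 0.014617

0.014617


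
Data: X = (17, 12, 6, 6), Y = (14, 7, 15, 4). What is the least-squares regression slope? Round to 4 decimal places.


b = sum((xi-xbar)(yi-ybar)) / sum((xi-xbar)^2)
n = 4, xbar = 41/4 = 10.25, ybar = 40/4 = 10
Sxy = sum((xi-xbar)(yi-ybar)) = 26
Sxx = sum((xi-xbar)^2) = 84.75
b = Sxy / Sxx = 104/339 ≈ 0.306785

0.3068


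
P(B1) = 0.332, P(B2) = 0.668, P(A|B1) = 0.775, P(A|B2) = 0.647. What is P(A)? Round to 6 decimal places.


P(A) = P(A|B1)*P(B1) + P(A|B2)*P(B2)
P(A|B1)*P(B1) = 0.775 * 0.332 = 0.2573
P(A|B2)*P(B2) = 0.647 * 0.668 = 0.432196
P(A) = 0.2573 + 0.432196 = 0.689496

0.689496


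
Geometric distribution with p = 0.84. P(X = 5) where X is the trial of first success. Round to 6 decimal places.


P = (1-p)^(k-1) * p
(1-p)^(k-1) = 0.16^4 = 0.00065536
P = 0.00065536 * 0.84 = 0.0005505024

0.000551


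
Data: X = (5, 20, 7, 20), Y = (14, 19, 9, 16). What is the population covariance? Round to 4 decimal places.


Cov = (1/n)*sum((xi-xbar)(yi-ybar))
n = 4, xbar = 52/4 = 13, ybar = 58/4 = 14.5
sum((xi-xbar)(yi-ybar)) = 79
Cov = 79 / 4 = 19.75

19.7500


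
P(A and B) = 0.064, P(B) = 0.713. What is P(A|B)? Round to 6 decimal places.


P(A|B) = P(A and B) / P(B) = 0.064 / 0.713 = 64/713 ≈ 0.08976157

0.089762


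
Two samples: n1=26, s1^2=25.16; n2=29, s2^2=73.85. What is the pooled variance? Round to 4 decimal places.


sp^2 = ((n1-1)*s1^2 + (n2-1)*s2^2)/(n1+n2-2)
(n1-1)*s1^2 = 25 * 25.16 = 629
(n2-1)*s2^2 = 28 * 73.85 = 2067.8
numerator = 629 + 2067.8 = 2696.8
n1+n2-2 = 53
sp^2 = 2696.8 / 53 = 13484/265 ≈ 50.883019

50.8830


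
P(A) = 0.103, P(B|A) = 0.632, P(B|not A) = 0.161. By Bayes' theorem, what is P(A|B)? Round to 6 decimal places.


P(A|B) = P(B|A)*P(A) / P(B), P(B) = P(B|A)*P(A) + P(B|not A)*P(not A)
P(B|A)*P(A) = 0.632 * 0.103 = 0.065096
P(B|not A)*P(not A) = 0.161 * 0.897 = 0.144417
P(B) = 0.065096 + 0.144417 = 0.209513
P(A|B) = 0.065096 / 0.209513 ≈ 0.31070148

0.310701


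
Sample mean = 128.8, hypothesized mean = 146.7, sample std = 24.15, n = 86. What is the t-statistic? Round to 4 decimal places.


t = (xbar - mu0) / (s/sqrt(n))
xbar - mu0 = 128.8 - 146.7 = -17.9
sqrt(86) ≈ 9.27361850
s/sqrt(n) = 24.15 / 9.27361850 ≈ 2.60416147
t = -17.9 / 2.60416147 ≈ -6.873614

-6.8736


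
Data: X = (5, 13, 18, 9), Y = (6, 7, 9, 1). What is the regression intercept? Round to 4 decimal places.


a = ybar - b*xbar, where b = sum((xi-xbar)(yi-ybar)) / sum((xi-xbar)^2)
n = 4, xbar = 45/4 = 11.25, ybar = 23/4 = 5.75
Sxy = sum((xi-xbar)(yi-ybar)) = 33.25
Sxx = sum((xi-xbar)^2) = 92.75
b = Sxy / Sxx = 19/53 ≈ 0.358491
a = 5.75 - 0.358491 * 11.25 = 91/53 ≈ 1.716981

1.7170


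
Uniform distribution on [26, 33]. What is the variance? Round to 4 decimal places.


Var = (b-a)^2 / 12
(b-a)^2 = (33 - 26)^2 = 49
Var = 49/12 ≈ 4.083333

4.0833


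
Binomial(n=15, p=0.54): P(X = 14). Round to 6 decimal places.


P = C(n,k) * p^k * (1-p)^(n-k)
C(15,14) = 15
p^k = 0.54^14 ≈ 0.0001792721
(1-p)^(n-k) = 0.46^1 = 0.46
P = 15 * 0.0001792721 * 0.46 ≈ 0.001237

0.001237


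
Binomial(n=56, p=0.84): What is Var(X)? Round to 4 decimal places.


Var = n*p*(1-p) = 56 * 0.84 * 0.16 = 7.5264

7.5264


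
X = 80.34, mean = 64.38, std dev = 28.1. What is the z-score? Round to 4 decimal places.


z = (X - mu) / sigma
X - mu = 80.34 - 64.38 = 15.96
z = 15.96 / 28.1 = 798/1405 ≈ 0.567972

0.5680


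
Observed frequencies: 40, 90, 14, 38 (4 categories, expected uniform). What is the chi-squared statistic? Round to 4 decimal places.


chi2 = sum((O-E)^2/E), E = total/4
total = 182, E = 182/4 = 45.5
(40 - 45.5)^2 / 45.5 = 30.25 / 45.5 = 121/182 ≈ 0.664835
(90 - 45.5)^2 / 45.5 = 1980.25 / 45.5 = 7921/182 ≈ 43.521978
(14 - 45.5)^2 / 45.5 = 992.25 / 45.5 = 567/26 ≈ 21.807692
(38 - 45.5)^2 / 45.5 = 56.25 / 45.5 = 225/182 ≈ 1.236264
chi2 = 874/13 ≈ 67.230769

67.2308


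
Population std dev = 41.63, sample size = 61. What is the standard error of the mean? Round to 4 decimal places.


SE = sigma / sqrt(n)
sqrt(61) ≈ 7.810250
SE = 41.63 / 7.810250 ≈ 5.330175

5.3302


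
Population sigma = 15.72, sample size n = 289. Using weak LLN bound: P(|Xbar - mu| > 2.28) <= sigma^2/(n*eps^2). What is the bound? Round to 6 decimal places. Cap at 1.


bound = min(1, sigma^2/(n*eps^2))
sigma^2 = 15.72^2 = 247.1184
n*eps^2 = 289 * 2.28^2 = 289 * 5.1984 = 1502.3376
sigma^2/(n*eps^2) = 247.1184 / 1502.3376 ≈ 0.16448926

0.164489


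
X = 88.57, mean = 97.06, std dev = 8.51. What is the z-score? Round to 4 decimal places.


z = (X - mu) / sigma
X - mu = 88.57 - 97.06 = -8.49
z = -8.49 / 8.51 = -849/851 ≈ -0.997650

-0.9976


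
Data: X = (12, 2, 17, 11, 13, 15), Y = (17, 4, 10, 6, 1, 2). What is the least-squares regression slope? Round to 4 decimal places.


b = sum((xi-xbar)(yi-ybar)) / sum((xi-xbar)^2)
n = 6, xbar = 70/6 = 35/3 ≈ 11.666667, ybar = 40/6 = 20/3 ≈ 6.666667
Sxy = sum((xi-xbar)(yi-ybar)) = 73/3 ≈ 24.333333
Sxx = sum((xi-xbar)^2) = 406/3 ≈ 135.333333
b = Sxy / Sxx = 73/406 ≈ 0.179803

0.1798


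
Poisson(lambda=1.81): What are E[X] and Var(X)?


E[X] = Var(X) = lambda = 1.81

1.81, 1.81


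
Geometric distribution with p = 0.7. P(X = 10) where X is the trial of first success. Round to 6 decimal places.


P = (1-p)^(k-1) * p
(1-p)^(k-1) = 0.3^9 = 0.000019683
P = 0.000019683 * 0.7 = 0.0000137781

0.000014


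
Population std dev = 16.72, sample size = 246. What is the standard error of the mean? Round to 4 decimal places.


SE = sigma / sqrt(n)
sqrt(246) ≈ 15.684387
SE = 16.72 / 15.684387 ≈ 1.066028

1.0660


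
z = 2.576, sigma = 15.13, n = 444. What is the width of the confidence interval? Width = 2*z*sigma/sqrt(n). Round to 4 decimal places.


width = 2*z*sigma/sqrt(n)
2*z*sigma = 2 * 2.576 * 15.13 = 77.94976
sqrt(444) ≈ 21.071308
width = 77.94976 / 21.071308 ≈ 3.699332

3.6993


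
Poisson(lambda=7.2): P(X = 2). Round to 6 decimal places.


P = e^(-lam) * lam^k / k!
e^(-7.2) ≈ 0.0007465858
lam^k = 7.2^2 = 51.84
k! = 2! = 2
P = 0.0007465858 * 51.84 / 2 ≈ 0.019352

0.019352


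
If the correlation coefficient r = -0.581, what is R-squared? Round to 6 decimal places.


R^2 = r^2 = (-0.581)^2 = 0.337561

0.337561


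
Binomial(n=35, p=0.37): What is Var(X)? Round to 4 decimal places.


Var = n*p*(1-p) = 35 * 0.37 * 0.63 = 8.1585

8.1585


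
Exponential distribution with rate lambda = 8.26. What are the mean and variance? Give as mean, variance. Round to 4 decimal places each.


mean = 1/lam, var = 1/lam^2
mean = 1 / 8.26 = 50/413 ≈ 0.121065
lam^2 = 8.26^2 = 68.2276
var = 1 / 68.2276 ≈ 0.014657

0.1211, 0.0147


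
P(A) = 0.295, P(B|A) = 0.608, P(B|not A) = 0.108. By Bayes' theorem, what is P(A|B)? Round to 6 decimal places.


P(A|B) = P(B|A)*P(A) / P(B), P(B) = P(B|A)*P(A) + P(B|not A)*P(not A)
P(B|A)*P(A) = 0.608 * 0.295 = 0.17936
P(B|not A)*P(not A) = 0.108 * 0.705 = 0.07614
P(B) = 0.17936 + 0.07614 = 0.2555
P(A|B) = 0.17936 / 0.2555 ≈ 0.70199609

0.701996


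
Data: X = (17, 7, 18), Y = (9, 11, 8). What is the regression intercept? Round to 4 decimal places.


a = ybar - b*xbar, where b = sum((xi-xbar)(yi-ybar)) / sum((xi-xbar)^2)
n = 3, xbar = 42/3 = 14, ybar = 28/3 ≈ 9.333333
Sxy = sum((xi-xbar)(yi-ybar)) = -18
Sxx = sum((xi-xbar)^2) = 74
b = Sxy / Sxx = -9/37 ≈ -0.243243
a = 9.333333 - (-0.243243) * 14 = 1414/111 ≈ 12.738739

12.7387


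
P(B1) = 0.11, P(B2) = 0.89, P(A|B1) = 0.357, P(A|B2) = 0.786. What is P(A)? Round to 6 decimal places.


P(A) = P(A|B1)*P(B1) + P(A|B2)*P(B2)
P(A|B1)*P(B1) = 0.357 * 0.11 = 0.03927
P(A|B2)*P(B2) = 0.786 * 0.89 = 0.69954
P(A) = 0.03927 + 0.69954 = 0.73881

0.738810


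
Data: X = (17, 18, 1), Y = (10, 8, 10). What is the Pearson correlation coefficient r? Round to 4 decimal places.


r = sum((xi-xbar)(yi-ybar)) / sqrt(sum((xi-xbar)^2) * sum((yi-ybar)^2))
n = 3, xbar = 36/3 = 12, ybar = 28/3 ≈ 9.333333
Sxy = sum((xi-xbar)(yi-ybar)) = -12
Sxx = sum((xi-xbar)^2) = 182
Syy = sum((yi-ybar)^2) = 8/3 ≈ 2.666667
sqrt(Sxx*Syy) ≈ 22.030282
r = Sxy / sqrt(Sxx*Syy) = -12 / 22.030282 ≈ -0.544705

-0.5447


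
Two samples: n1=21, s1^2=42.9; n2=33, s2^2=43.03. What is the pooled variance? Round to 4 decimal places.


sp^2 = ((n1-1)*s1^2 + (n2-1)*s2^2)/(n1+n2-2)
(n1-1)*s1^2 = 20 * 42.9 = 858
(n2-1)*s2^2 = 32 * 43.03 = 1376.96
numerator = 858 + 1376.96 = 2234.96
n1+n2-2 = 52
sp^2 = 2234.96 / 52 = 42.98

42.9800


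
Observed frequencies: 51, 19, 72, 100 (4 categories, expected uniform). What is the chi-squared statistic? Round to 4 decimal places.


chi2 = sum((O-E)^2/E), E = total/4
total = 242, E = 242/4 = 60.5
(51 - 60.5)^2 / 60.5 = 90.25 / 60.5 = 361/242 ≈ 1.491736
(19 - 60.5)^2 / 60.5 = 1722.25 / 60.5 = 6889/242 ≈ 28.466942
(72 - 60.5)^2 / 60.5 = 132.25 / 60.5 = 529/242 ≈ 2.185950
(100 - 60.5)^2 / 60.5 = 1560.25 / 60.5 = 6241/242 ≈ 25.789256
chi2 = 7010/121 ≈ 57.933884

57.9339


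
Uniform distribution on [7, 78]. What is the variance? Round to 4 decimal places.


Var = (b-a)^2 / 12
(b-a)^2 = (78 - 7)^2 = 5041
Var = 5041/12 ≈ 420.083333

420.0833


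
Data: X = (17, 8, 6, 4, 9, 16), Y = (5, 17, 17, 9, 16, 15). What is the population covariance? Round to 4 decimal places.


Cov = (1/n)*sum((xi-xbar)(yi-ybar))
n = 6, xbar = 60/6 = 10, ybar = 79/6 ≈ 13.166667
sum((xi-xbar)(yi-ybar)) = -47
Cov = -47 / 6 = -47/6 ≈ -7.833333

-7.8333


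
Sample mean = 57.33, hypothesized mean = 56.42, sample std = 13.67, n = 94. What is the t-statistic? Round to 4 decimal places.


t = (xbar - mu0) / (s/sqrt(n))
xbar - mu0 = 57.33 - 56.42 = 0.91
sqrt(94) ≈ 9.69535971
s/sqrt(n) = 13.67 / 9.69535971 ≈ 1.40995284
t = 0.91 / 1.40995284 ≈ 0.645412

0.6454


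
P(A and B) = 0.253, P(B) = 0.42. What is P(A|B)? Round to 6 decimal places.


P(A|B) = P(A and B) / P(B) = 0.253 / 0.42 = 253/420 ≈ 0.60238095

0.602381


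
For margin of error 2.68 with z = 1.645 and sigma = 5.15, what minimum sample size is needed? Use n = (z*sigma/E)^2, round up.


z*sigma/E = 1.645 * 5.15 / 2.68 ≈ 3.161101
(z*sigma/E)^2 ≈ 9.992558
round up: n = 10

10


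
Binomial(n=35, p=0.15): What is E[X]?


E[X] = n*p = 35 * 0.15 = 5.25

5.25


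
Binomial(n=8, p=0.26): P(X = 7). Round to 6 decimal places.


P = C(n,k) * p^k * (1-p)^(n-k)
C(8,7) = 8
p^k = 0.26^7 ≈ 0.00008031810
(1-p)^(n-k) = 0.74^1 = 0.74
P = 8 * 0.00008031810 * 0.74 ≈ 0.000475

0.000475


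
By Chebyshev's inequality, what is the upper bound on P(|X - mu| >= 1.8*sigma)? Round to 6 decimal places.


P <= 1/k^2
k^2 = 1.8^2 = 3.24
1/k^2 = 1 / 3.24 = 25/81 ≈ 0.30864198

0.308642


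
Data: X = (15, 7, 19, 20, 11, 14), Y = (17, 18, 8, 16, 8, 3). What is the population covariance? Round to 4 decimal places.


Cov = (1/n)*sum((xi-xbar)(yi-ybar))
n = 6, xbar = 86/6 = 43/3 ≈ 14.333333, ybar = 70/6 = 35/3 ≈ 11.666667
sum((xi-xbar)(yi-ybar)) = -61/3 ≈ -20.333333
Cov = -20.333333 / 6 = -61/18 ≈ -3.388889

-3.3889


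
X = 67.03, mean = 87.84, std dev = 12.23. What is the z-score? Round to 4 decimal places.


z = (X - mu) / sigma
X - mu = 67.03 - 87.84 = -20.81
z = -20.81 / 12.23 = -2081/1223 ≈ -1.701554

-1.7016


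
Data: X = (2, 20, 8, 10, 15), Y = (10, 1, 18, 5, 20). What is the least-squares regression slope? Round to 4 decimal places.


b = sum((xi-xbar)(yi-ybar)) / sum((xi-xbar)^2)
n = 5, xbar = 55/5 = 11, ybar = 54/5 = 10.8
Sxy = sum((xi-xbar)(yi-ybar)) = -60
Sxx = sum((xi-xbar)^2) = 188
b = Sxy / Sxx = -15/47 ≈ -0.319149

-0.3191


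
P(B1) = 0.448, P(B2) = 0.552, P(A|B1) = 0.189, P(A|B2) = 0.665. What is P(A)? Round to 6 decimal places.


P(A) = P(A|B1)*P(B1) + P(A|B2)*P(B2)
P(A|B1)*P(B1) = 0.189 * 0.448 = 0.084672
P(A|B2)*P(B2) = 0.665 * 0.552 = 0.36708
P(A) = 0.084672 + 0.36708 = 0.451752

0.451752


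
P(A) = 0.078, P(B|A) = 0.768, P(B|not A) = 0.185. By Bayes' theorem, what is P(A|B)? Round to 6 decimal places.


P(A|B) = P(B|A)*P(A) / P(B), P(B) = P(B|A)*P(A) + P(B|not A)*P(not A)
P(B|A)*P(A) = 0.768 * 0.078 = 0.059904
P(B|not A)*P(not A) = 0.185 * 0.922 = 0.17057
P(B) = 0.059904 + 0.17057 = 0.230474
P(A|B) = 0.059904 / 0.230474 ≈ 0.25991652

0.259917


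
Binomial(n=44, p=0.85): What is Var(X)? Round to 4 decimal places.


Var = n*p*(1-p) = 44 * 0.85 * 0.15 = 5.61

5.6100


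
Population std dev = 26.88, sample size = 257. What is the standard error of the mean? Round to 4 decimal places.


SE = sigma / sqrt(n)
sqrt(257) ≈ 16.031220
SE = 26.88 / 16.031220 ≈ 1.676728

1.6767


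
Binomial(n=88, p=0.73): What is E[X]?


E[X] = n*p = 88 * 0.73 = 64.24

64.24


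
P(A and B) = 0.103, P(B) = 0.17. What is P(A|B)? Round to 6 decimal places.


P(A|B) = P(A and B) / P(B) = 0.103 / 0.17 = 103/170 ≈ 0.60588235

0.605882


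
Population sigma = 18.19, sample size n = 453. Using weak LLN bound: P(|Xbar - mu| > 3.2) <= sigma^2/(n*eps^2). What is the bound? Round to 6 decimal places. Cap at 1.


bound = min(1, sigma^2/(n*eps^2))
sigma^2 = 18.19^2 = 330.8761
n*eps^2 = 453 * 3.2^2 = 453 * 10.24 = 4638.72
sigma^2/(n*eps^2) = 330.8761 / 4638.72 ≈ 0.07132918

0.071329


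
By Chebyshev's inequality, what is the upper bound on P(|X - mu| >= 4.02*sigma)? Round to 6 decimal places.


P <= 1/k^2
k^2 = 4.02^2 = 16.1604
1/k^2 = 1 / 16.1604 ≈ 0.06187966

0.061880


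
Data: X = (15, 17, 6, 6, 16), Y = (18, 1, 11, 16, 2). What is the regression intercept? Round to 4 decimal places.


a = ybar - b*xbar, where b = sum((xi-xbar)(yi-ybar)) / sum((xi-xbar)^2)
n = 5, xbar = 60/5 = 12, ybar = 48/5 = 9.6
Sxy = sum((xi-xbar)(yi-ybar)) = -95
Sxx = sum((xi-xbar)^2) = 122
b = Sxy / Sxx = -95/122 ≈ -0.778689
a = 9.6 - (-0.778689) * 12 = 5778/305 ≈ 18.944262

18.9443


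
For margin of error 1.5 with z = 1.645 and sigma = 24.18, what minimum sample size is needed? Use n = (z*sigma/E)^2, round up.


z*sigma/E = 1.645 * 24.18 / 1.5 = 26.5174
(z*sigma/E)^2 ≈ 703.172503
round up: n = 704

704


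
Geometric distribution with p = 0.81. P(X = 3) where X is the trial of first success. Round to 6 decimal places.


P = (1-p)^(k-1) * p
(1-p)^(k-1) = 0.19^2 = 0.0361
P = 0.0361 * 0.81 = 0.029241

0.029241


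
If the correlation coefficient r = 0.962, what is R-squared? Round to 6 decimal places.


R^2 = r^2 = (0.962)^2 = 0.925444

0.925444


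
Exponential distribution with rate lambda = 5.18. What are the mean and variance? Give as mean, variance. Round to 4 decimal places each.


mean = 1/lam, var = 1/lam^2
mean = 1 / 5.18 = 50/259 ≈ 0.193050
lam^2 = 5.18^2 = 26.8324
var = 1 / 26.8324 ≈ 0.037268

0.1931, 0.0373


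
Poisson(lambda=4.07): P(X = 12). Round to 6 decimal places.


P = e^(-lam) * lam^k / k!
e^(-4.07) ≈ 0.01707739
lam^k = 4.07^12 ≈ 20660123.377721
k! = 12! = 479001600
P = 0.01707739 * 20660123.377721 / 479001600 ≈ 0.000737

0.000737


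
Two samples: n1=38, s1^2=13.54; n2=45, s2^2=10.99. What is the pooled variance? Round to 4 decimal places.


sp^2 = ((n1-1)*s1^2 + (n2-1)*s2^2)/(n1+n2-2)
(n1-1)*s1^2 = 37 * 13.54 = 500.98
(n2-1)*s2^2 = 44 * 10.99 = 483.56
numerator = 500.98 + 483.56 = 984.54
n1+n2-2 = 81
sp^2 = 984.54 / 81 = 16409/1350 ≈ 12.154815

12.1548


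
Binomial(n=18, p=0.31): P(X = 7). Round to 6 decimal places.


P = C(n,k) * p^k * (1-p)^(n-k)
C(18,7) = 31824
p^k = 0.31^7 ≈ 0.0002751261
(1-p)^(n-k) = 0.69^11 ≈ 0.01687874
P = 31824 * 0.0002751261 * 0.01687874 ≈ 0.147784

0.147784


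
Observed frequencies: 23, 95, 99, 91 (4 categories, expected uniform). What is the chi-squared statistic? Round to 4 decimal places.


chi2 = sum((O-E)^2/E), E = total/4
total = 308, E = 308/4 = 77
(23 - 77)^2 / 77 = 2916 / 77 = 2916/77 ≈ 37.870130
(95 - 77)^2 / 77 = 324 / 77 = 324/77 ≈ 4.207792
(99 - 77)^2 / 77 = 484 / 77 = 44/7 ≈ 6.285714
(91 - 77)^2 / 77 = 196 / 77 = 28/11 ≈ 2.545455
chi2 = 560/11 ≈ 50.909091

50.9091


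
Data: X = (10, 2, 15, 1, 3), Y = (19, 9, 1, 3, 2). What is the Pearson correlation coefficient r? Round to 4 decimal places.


r = sum((xi-xbar)(yi-ybar)) / sqrt(sum((xi-xbar)^2) * sum((yi-ybar)^2))
n = 5, xbar = 31/5 = 6.2, ybar = 34/5 = 6.8
Sxy = sum((xi-xbar)(yi-ybar)) = 21.2
Sxx = sum((xi-xbar)^2) = 146.8
Syy = sum((yi-ybar)^2) = 224.8
sqrt(Sxx*Syy) ≈ 181.660783
r = Sxy / sqrt(Sxx*Syy) = 21.2 / 181.660783 ≈ 0.116701

0.1167


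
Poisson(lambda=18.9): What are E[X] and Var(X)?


E[X] = Var(X) = lambda = 18.9

18.9, 18.9


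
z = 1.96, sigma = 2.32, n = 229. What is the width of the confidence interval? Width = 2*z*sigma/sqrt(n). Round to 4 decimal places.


width = 2*z*sigma/sqrt(n)
2*z*sigma = 2 * 1.96 * 2.32 = 9.0944
sqrt(229) ≈ 15.132746
width = 9.0944 / 15.132746 ≈ 0.600975

0.6010


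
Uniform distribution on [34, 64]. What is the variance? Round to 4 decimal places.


Var = (b-a)^2 / 12
(b-a)^2 = (64 - 34)^2 = 900
Var = 900/12 = 75

75.0000


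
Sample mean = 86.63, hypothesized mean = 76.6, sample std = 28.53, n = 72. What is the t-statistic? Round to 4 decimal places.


t = (xbar - mu0) / (s/sqrt(n))
xbar - mu0 = 86.63 - 76.6 = 10.03
sqrt(72) ≈ 8.48528137
s/sqrt(n) = 28.53 / 8.48528137 ≈ 3.36229274
t = 10.03 / 3.36229274 ≈ 2.983083

2.9831


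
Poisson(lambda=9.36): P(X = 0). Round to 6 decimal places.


P = e^(-lam) * lam^k / k!
e^(-9.36) ≈ 0.00008610010
lam^k = 9.36^0 = 1
k! = 0! = 1
P = 0.00008610010 * 1 / 1 ≈ 0.000086

0.000086


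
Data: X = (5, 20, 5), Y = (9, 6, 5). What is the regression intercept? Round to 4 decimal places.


a = ybar - b*xbar, where b = sum((xi-xbar)(yi-ybar)) / sum((xi-xbar)^2)
n = 3, xbar = 30/3 = 10, ybar = 20/3 ≈ 6.666667
Sxy = sum((xi-xbar)(yi-ybar)) = -10
Sxx = sum((xi-xbar)^2) = 150
b = Sxy / Sxx = -1/15 ≈ -0.066667
a = 6.666667 - (-0.066667) * 10 = 22/3 ≈ 7.333333

7.3333


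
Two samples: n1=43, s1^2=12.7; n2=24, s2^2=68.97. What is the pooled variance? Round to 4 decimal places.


sp^2 = ((n1-1)*s1^2 + (n2-1)*s2^2)/(n1+n2-2)
(n1-1)*s1^2 = 42 * 12.7 = 533.4
(n2-1)*s2^2 = 23 * 68.97 = 1586.31
numerator = 533.4 + 1586.31 = 2119.71
n1+n2-2 = 65
sp^2 = 2119.71 / 65 = 211971/6500 ≈ 32.610923

32.6109


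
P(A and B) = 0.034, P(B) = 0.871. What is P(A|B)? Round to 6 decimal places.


P(A|B) = P(A and B) / P(B) = 0.034 / 0.871 = 34/871 ≈ 0.03903559

0.039036


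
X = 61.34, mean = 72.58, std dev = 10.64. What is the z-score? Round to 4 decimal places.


z = (X - mu) / sigma
X - mu = 61.34 - 72.58 = -11.24
z = -11.24 / 10.64 = -281/266 ≈ -1.056391

-1.0564


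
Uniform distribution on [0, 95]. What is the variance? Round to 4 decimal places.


Var = (b-a)^2 / 12
(b-a)^2 = (95 - 0)^2 = 9025
Var = 9025/12 ≈ 752.083333

752.0833


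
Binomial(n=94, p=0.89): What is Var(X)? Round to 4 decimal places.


Var = n*p*(1-p) = 94 * 0.89 * 0.11 = 9.2026

9.2026


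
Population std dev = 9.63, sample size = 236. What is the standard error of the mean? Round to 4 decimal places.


SE = sigma / sqrt(n)
sqrt(236) ≈ 15.362291
SE = 9.63 / 15.362291 ≈ 0.626860

0.6269


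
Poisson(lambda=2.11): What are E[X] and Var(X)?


E[X] = Var(X) = lambda = 2.11

2.11, 2.11


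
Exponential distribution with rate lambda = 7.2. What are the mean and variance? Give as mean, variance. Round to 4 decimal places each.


mean = 1/lam, var = 1/lam^2
mean = 1 / 7.2 = 5/36 ≈ 0.138889
lam^2 = 7.2^2 = 51.84
var = 1 / 51.84 = 25/1296 ≈ 0.019290

0.1389, 0.0193


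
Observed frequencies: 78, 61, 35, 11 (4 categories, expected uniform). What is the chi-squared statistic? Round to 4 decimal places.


chi2 = sum((O-E)^2/E), E = total/4
total = 185, E = 185/4 = 46.25
(78 - 46.25)^2 / 46.25 = 1008.0625 / 46.25 = 16129/740 ≈ 21.795946
(61 - 46.25)^2 / 46.25 = 217.5625 / 46.25 = 3481/740 ≈ 4.704054
(35 - 46.25)^2 / 46.25 = 126.5625 / 46.25 = 405/148 ≈ 2.736486
(11 - 46.25)^2 / 46.25 = 1242.5625 / 46.25 = 19881/740 ≈ 26.866216
chi2 = 10379/185 ≈ 56.102703

56.1027


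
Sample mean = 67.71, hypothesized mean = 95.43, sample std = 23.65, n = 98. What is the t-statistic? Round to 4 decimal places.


t = (xbar - mu0) / (s/sqrt(n))
xbar - mu0 = 67.71 - 95.43 = -27.72
sqrt(98) ≈ 9.89949494
s/sqrt(n) = 23.65 / 9.89949494 ≈ 2.38901077
t = -27.72 / 2.38901077 ≈ -11.603129

-11.6031


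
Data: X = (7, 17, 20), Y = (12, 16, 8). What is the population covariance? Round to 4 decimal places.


Cov = (1/n)*sum((xi-xbar)(yi-ybar))
n = 3, xbar = 44/3 ≈ 14.666667, ybar = 36/3 = 12
sum((xi-xbar)(yi-ybar)) = -12
Cov = -12 / 3 = -4

-4.0000


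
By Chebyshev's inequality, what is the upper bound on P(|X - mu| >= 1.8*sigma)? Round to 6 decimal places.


P <= 1/k^2
k^2 = 1.8^2 = 3.24
1/k^2 = 1 / 3.24 = 25/81 ≈ 0.30864198

0.308642


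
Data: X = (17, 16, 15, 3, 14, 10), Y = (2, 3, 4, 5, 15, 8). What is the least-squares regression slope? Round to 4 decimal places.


b = sum((xi-xbar)(yi-ybar)) / sum((xi-xbar)^2)
n = 6, xbar = 75/6 = 12.5, ybar = 37/6 ≈ 6.166667
Sxy = sum((xi-xbar)(yi-ybar)) = -15.5
Sxx = sum((xi-xbar)^2) = 137.5
b = Sxy / Sxx = -31/275 ≈ -0.112727

-0.1127


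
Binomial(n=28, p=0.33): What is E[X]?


E[X] = n*p = 28 * 0.33 = 9.24

9.24


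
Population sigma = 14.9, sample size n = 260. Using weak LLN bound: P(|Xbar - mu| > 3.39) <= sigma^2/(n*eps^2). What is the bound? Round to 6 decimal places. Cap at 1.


bound = min(1, sigma^2/(n*eps^2))
sigma^2 = 14.9^2 = 222.01
n*eps^2 = 260 * 3.39^2 = 260 * 11.4921 = 2987.946
sigma^2/(n*eps^2) = 222.01 / 2987.946 ≈ 0.07430188

0.074302


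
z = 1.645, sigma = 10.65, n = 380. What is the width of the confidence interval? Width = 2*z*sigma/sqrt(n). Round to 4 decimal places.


width = 2*z*sigma/sqrt(n)
2*z*sigma = 2 * 1.645 * 10.65 = 35.0385
sqrt(380) ≈ 19.493589
width = 35.0385 / 19.493589 ≈ 1.797437

1.7974


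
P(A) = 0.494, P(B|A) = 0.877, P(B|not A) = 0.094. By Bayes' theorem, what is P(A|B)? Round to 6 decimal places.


P(A|B) = P(B|A)*P(A) / P(B), P(B) = P(B|A)*P(A) + P(B|not A)*P(not A)
P(B|A)*P(A) = 0.877 * 0.494 = 0.433238
P(B|not A)*P(not A) = 0.094 * 0.506 = 0.047564
P(B) = 0.433238 + 0.047564 = 0.480802
P(A|B) = 0.433238 / 0.480802 ≈ 0.90107362

0.901074


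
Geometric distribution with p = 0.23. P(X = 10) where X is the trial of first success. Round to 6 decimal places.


P = (1-p)^(k-1) * p
(1-p)^(k-1) = 0.77^9 ≈ 0.09515169
P = 0.09515169 * 0.23 ≈ 0.02188489

0.021885


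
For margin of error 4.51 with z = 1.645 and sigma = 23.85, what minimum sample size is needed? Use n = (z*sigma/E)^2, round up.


z*sigma/E = 1.645 * 23.85 / 4.51 ≈ 8.699169
(z*sigma/E)^2 ≈ 75.675533
round up: n = 76

76


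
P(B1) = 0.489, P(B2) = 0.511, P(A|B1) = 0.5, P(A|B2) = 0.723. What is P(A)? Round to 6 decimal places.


P(A) = P(A|B1)*P(B1) + P(A|B2)*P(B2)
P(A|B1)*P(B1) = 0.5 * 0.489 = 0.2445
P(A|B2)*P(B2) = 0.723 * 0.511 = 0.369453
P(A) = 0.2445 + 0.369453 = 0.613953

0.613953


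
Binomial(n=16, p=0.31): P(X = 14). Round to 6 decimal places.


P = C(n,k) * p^k * (1-p)^(n-k)
C(16,14) = 120
p^k = 0.31^14 ≈ 0.00000007569439
(1-p)^(n-k) = 0.69^2 = 0.4761
P = 120 * 0.00000007569439 * 0.4761 ≈ 0.000004

0.000004


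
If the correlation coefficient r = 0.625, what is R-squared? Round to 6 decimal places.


R^2 = r^2 = (0.625)^2 = 0.390625

0.390625


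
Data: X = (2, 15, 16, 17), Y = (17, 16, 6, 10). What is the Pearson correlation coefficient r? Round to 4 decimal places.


r = sum((xi-xbar)(yi-ybar)) / sqrt(sum((xi-xbar)^2) * sum((yi-ybar)^2))
n = 4, xbar = 50/4 = 12.5, ybar = 49/4 = 12.25
Sxy = sum((xi-xbar)(yi-ybar)) = -72.5
Sxx = sum((xi-xbar)^2) = 149
Syy = sum((yi-ybar)^2) = 80.75
sqrt(Sxx*Syy) ≈ 109.689334
r = Sxy / sqrt(Sxx*Syy) = -72.5 / 109.689334 ≈ -0.660958

-0.6610


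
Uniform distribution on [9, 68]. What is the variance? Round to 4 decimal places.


Var = (b-a)^2 / 12
(b-a)^2 = (68 - 9)^2 = 3481
Var = 3481/12 ≈ 290.083333

290.0833


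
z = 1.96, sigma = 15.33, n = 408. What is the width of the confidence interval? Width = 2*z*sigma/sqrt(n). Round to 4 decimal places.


width = 2*z*sigma/sqrt(n)
2*z*sigma = 2 * 1.96 * 15.33 = 60.0936
sqrt(408) ≈ 20.199010
width = 60.0936 / 20.199010 ≈ 2.975077

2.9751


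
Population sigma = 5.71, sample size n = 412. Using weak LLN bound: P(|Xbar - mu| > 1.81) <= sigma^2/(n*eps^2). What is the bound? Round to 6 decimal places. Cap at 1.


bound = min(1, sigma^2/(n*eps^2))
sigma^2 = 5.71^2 = 32.6041
n*eps^2 = 412 * 1.81^2 = 412 * 3.2761 = 1349.7532
sigma^2/(n*eps^2) = 32.6041 / 1349.7532 ≈ 0.02415560

0.024156


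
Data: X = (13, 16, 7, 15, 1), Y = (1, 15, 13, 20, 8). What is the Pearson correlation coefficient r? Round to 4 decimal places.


r = sum((xi-xbar)(yi-ybar)) / sqrt(sum((xi-xbar)^2) * sum((yi-ybar)^2))
n = 5, xbar = 52/5 = 10.4, ybar = 57/5 = 11.4
Sxy = sum((xi-xbar)(yi-ybar)) = 59.2
Sxx = sum((xi-xbar)^2) = 159.2
Syy = sum((yi-ybar)^2) = 209.2
sqrt(Sxx*Syy) ≈ 182.495589
r = Sxy / sqrt(Sxx*Syy) = 59.2 / 182.495589 ≈ 0.324391

0.3244


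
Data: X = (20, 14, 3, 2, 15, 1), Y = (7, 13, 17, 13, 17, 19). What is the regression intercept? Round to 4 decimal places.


a = ybar - b*xbar, where b = sum((xi-xbar)(yi-ybar)) / sum((xi-xbar)^2)
n = 6, xbar = 55/6 ≈ 9.166667, ybar = 86/6 = 43/3 ≈ 14.333333
Sxy = sum((xi-xbar)(yi-ybar)) = -346/3 ≈ -115.333333
Sxx = sum((xi-xbar)^2) = 1985/6 ≈ 330.833333
b = Sxy / Sxx = -692/1985 ≈ -0.348615
a = 14.333333 - (-0.348615) * 9.166667 = 6959/397 ≈ 17.528967

17.5290


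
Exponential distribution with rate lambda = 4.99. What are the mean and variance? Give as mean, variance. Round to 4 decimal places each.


mean = 1/lam, var = 1/lam^2
mean = 1 / 4.99 = 100/499 ≈ 0.200401
lam^2 = 4.99^2 = 24.9001
var = 1 / 24.9001 ≈ 0.040160

0.2004, 0.0402


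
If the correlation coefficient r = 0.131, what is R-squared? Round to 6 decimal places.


R^2 = r^2 = (0.131)^2 = 0.017161

0.017161


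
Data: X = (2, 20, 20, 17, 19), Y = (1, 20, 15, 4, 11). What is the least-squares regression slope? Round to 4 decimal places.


b = sum((xi-xbar)(yi-ybar)) / sum((xi-xbar)^2)
n = 5, xbar = 78/5 = 15.6, ybar = 51/5 = 10.2
Sxy = sum((xi-xbar)(yi-ybar)) = 183.4
Sxx = sum((xi-xbar)^2) = 237.2
b = Sxy / Sxx = 917/1186 ≈ 0.773187

0.7732


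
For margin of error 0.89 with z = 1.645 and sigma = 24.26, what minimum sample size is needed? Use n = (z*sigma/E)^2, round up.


z*sigma/E = 1.645 * 24.26 / 0.89 = 399077/8900 ≈ 44.840112
(z*sigma/E)^2 ≈ 2010.635676
round up: n = 2011

2011


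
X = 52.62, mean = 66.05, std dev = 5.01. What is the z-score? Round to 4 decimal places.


z = (X - mu) / sigma
X - mu = 52.62 - 66.05 = -13.43
z = -13.43 / 5.01 = -1343/501 ≈ -2.680639

-2.6806


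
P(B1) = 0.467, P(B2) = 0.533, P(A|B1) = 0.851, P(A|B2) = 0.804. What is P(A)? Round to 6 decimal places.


P(A) = P(A|B1)*P(B1) + P(A|B2)*P(B2)
P(A|B1)*P(B1) = 0.851 * 0.467 = 0.397417
P(A|B2)*P(B2) = 0.804 * 0.533 = 0.428532
P(A) = 0.397417 + 0.428532 = 0.825949

0.825949


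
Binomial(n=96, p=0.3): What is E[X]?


E[X] = n*p = 96 * 0.3 = 28.8

28.8


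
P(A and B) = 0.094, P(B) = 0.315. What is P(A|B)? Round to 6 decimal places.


P(A|B) = P(A and B) / P(B) = 0.094 / 0.315 = 94/315 ≈ 0.29841270

0.298413


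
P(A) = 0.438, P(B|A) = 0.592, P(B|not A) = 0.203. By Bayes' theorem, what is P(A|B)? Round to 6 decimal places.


P(A|B) = P(B|A)*P(A) / P(B), P(B) = P(B|A)*P(A) + P(B|not A)*P(not A)
P(B|A)*P(A) = 0.592 * 0.438 = 0.259296
P(B|not A)*P(not A) = 0.203 * 0.562 = 0.114086
P(B) = 0.259296 + 0.114086 = 0.373382
P(A|B) = 0.259296 / 0.373382 ≈ 0.69445233

0.694452


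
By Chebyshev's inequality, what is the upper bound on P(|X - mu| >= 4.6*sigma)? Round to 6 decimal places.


P <= 1/k^2
k^2 = 4.6^2 = 21.16
1/k^2 = 1 / 21.16 = 25/529 ≈ 0.04725898

0.047259


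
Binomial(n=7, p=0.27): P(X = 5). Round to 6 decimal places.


P = C(n,k) * p^k * (1-p)^(n-k)
C(7,5) = 21
p^k = 0.27^5 ≈ 0.001434891
(1-p)^(n-k) = 0.73^2 = 0.5329
P = 21 * 0.001434891 * 0.5329 ≈ 0.016058

0.016058


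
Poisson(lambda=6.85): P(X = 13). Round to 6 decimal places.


P = e^(-lam) * lam^k / k!
e^(-6.85) ≈ 0.001059456
lam^k = 6.85^13 ≈ 73110108664.358772
k! = 13! = 6227020800
P = 0.001059456 * 73110108664.358772 / 6227020800 ≈ 0.012439

0.012439


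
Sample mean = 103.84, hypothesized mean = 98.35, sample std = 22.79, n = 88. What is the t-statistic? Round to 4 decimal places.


t = (xbar - mu0) / (s/sqrt(n))
xbar - mu0 = 103.84 - 98.35 = 5.49
sqrt(88) ≈ 9.38083152
s/sqrt(n) = 22.79 / 9.38083152 ≈ 2.42942216
t = 5.49 / 2.42942216 ≈ 2.259797

2.2598


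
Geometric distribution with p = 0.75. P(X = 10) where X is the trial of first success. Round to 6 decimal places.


P = (1-p)^(k-1) * p
(1-p)^(k-1) = 0.25^9 ≈ 0.000003814697
P = 0.000003814697 * 0.75 ≈ 0.000002861023

0.000003


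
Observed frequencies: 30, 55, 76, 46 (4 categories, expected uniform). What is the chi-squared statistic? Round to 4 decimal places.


chi2 = sum((O-E)^2/E), E = total/4
total = 207, E = 207/4 = 51.75
(30 - 51.75)^2 / 51.75 = 473.0625 / 51.75 = 841/92 ≈ 9.141304
(55 - 51.75)^2 / 51.75 = 10.5625 / 51.75 = 169/828 ≈ 0.204106
(76 - 51.75)^2 / 51.75 = 588.0625 / 51.75 = 9409/828 ≈ 11.363527
(46 - 51.75)^2 / 51.75 = 33.0625 / 51.75 = 23/36 ≈ 0.638889
chi2 = 491/23 ≈ 21.347826

21.3478


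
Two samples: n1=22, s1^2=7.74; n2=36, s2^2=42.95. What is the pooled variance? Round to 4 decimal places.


sp^2 = ((n1-1)*s1^2 + (n2-1)*s2^2)/(n1+n2-2)
(n1-1)*s1^2 = 21 * 7.74 = 162.54
(n2-1)*s2^2 = 35 * 42.95 = 1503.25
numerator = 162.54 + 1503.25 = 1665.79
n1+n2-2 = 56
sp^2 = 1665.79 / 56 = 29.74625

29.7463


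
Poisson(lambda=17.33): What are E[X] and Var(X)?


E[X] = Var(X) = lambda = 17.33

17.33, 17.33


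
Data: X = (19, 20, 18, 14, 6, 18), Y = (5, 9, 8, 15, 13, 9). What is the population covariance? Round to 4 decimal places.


Cov = (1/n)*sum((xi-xbar)(yi-ybar))
n = 6, xbar = 95/6 ≈ 15.833333, ybar = 59/6 ≈ 9.833333
sum((xi-xbar)(yi-ybar)) = -391/6 ≈ -65.166667
Cov = -65.166667 / 6 = -391/36 ≈ -10.861111

-10.8611


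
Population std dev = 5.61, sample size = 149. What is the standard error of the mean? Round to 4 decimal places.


SE = sigma / sqrt(n)
sqrt(149) ≈ 12.206556
SE = 5.61 / 12.206556 ≈ 0.459589

0.4596


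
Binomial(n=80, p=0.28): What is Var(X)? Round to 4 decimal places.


Var = n*p*(1-p) = 80 * 0.28 * 0.72 = 16.128

16.1280


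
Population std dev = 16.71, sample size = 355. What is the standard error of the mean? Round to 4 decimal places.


SE = sigma / sqrt(n)
sqrt(355) ≈ 18.841444
SE = 16.71 / 18.841444 ≈ 0.886875

0.8869


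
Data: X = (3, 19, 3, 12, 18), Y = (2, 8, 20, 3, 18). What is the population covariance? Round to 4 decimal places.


Cov = (1/n)*sum((xi-xbar)(yi-ybar))
n = 5, xbar = 55/5 = 11, ybar = 51/5 = 10.2
sum((xi-xbar)(yi-ybar)) = 17
Cov = 17 / 5 = 3.4

3.4000


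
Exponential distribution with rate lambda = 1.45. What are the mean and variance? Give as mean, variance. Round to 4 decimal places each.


mean = 1/lam, var = 1/lam^2
mean = 1 / 1.45 = 20/29 ≈ 0.689655
lam^2 = 1.45^2 = 2.1025
var = 1 / 2.1025 = 400/841 ≈ 0.475624

0.6897, 0.4756


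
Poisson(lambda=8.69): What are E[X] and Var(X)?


E[X] = Var(X) = lambda = 8.69

8.69, 8.69


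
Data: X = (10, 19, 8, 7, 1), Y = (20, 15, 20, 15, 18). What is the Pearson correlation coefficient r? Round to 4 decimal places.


r = sum((xi-xbar)(yi-ybar)) / sqrt(sum((xi-xbar)^2) * sum((yi-ybar)^2))
n = 5, xbar = 45/5 = 9, ybar = 88/5 = 17.6
Sxy = sum((xi-xbar)(yi-ybar)) = -24
Sxx = sum((xi-xbar)^2) = 170
Syy = sum((yi-ybar)^2) = 25.2
sqrt(Sxx*Syy) ≈ 65.452273
r = Sxy / sqrt(Sxx*Syy) = -24 / 65.452273 ≈ -0.366679

-0.3667


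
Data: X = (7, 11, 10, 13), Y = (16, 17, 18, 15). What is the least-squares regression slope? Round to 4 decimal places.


b = sum((xi-xbar)(yi-ybar)) / sum((xi-xbar)^2)
n = 4, xbar = 41/4 = 10.25, ybar = 66/4 = 16.5
Sxy = sum((xi-xbar)(yi-ybar)) = -2.5
Sxx = sum((xi-xbar)^2) = 18.75
b = Sxy / Sxx = -2/15 ≈ -0.133333

-0.1333
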